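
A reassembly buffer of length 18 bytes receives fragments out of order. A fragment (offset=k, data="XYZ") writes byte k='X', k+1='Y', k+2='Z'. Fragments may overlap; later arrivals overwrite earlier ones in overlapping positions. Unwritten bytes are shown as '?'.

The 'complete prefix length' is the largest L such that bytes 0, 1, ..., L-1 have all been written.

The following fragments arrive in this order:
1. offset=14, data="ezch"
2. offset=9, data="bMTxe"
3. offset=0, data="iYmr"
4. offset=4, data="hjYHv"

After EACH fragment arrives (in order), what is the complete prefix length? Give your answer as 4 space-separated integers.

Fragment 1: offset=14 data="ezch" -> buffer=??????????????ezch -> prefix_len=0
Fragment 2: offset=9 data="bMTxe" -> buffer=?????????bMTxeezch -> prefix_len=0
Fragment 3: offset=0 data="iYmr" -> buffer=iYmr?????bMTxeezch -> prefix_len=4
Fragment 4: offset=4 data="hjYHv" -> buffer=iYmrhjYHvbMTxeezch -> prefix_len=18

Answer: 0 0 4 18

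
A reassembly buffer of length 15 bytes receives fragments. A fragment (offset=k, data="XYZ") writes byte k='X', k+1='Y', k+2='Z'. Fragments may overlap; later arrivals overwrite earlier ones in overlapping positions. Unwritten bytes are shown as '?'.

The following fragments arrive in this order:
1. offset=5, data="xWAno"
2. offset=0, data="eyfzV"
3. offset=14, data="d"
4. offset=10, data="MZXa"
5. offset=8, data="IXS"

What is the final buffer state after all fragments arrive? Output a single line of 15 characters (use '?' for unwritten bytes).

Answer: eyfzVxWAIXSZXad

Derivation:
Fragment 1: offset=5 data="xWAno" -> buffer=?????xWAno?????
Fragment 2: offset=0 data="eyfzV" -> buffer=eyfzVxWAno?????
Fragment 3: offset=14 data="d" -> buffer=eyfzVxWAno????d
Fragment 4: offset=10 data="MZXa" -> buffer=eyfzVxWAnoMZXad
Fragment 5: offset=8 data="IXS" -> buffer=eyfzVxWAIXSZXad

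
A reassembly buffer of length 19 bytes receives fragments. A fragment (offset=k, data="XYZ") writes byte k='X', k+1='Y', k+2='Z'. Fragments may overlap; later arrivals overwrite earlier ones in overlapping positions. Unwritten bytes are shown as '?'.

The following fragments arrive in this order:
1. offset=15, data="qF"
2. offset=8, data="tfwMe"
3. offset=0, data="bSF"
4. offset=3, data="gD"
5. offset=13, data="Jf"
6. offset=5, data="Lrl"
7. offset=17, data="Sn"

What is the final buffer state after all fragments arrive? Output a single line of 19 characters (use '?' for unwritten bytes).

Fragment 1: offset=15 data="qF" -> buffer=???????????????qF??
Fragment 2: offset=8 data="tfwMe" -> buffer=????????tfwMe??qF??
Fragment 3: offset=0 data="bSF" -> buffer=bSF?????tfwMe??qF??
Fragment 4: offset=3 data="gD" -> buffer=bSFgD???tfwMe??qF??
Fragment 5: offset=13 data="Jf" -> buffer=bSFgD???tfwMeJfqF??
Fragment 6: offset=5 data="Lrl" -> buffer=bSFgDLrltfwMeJfqF??
Fragment 7: offset=17 data="Sn" -> buffer=bSFgDLrltfwMeJfqFSn

Answer: bSFgDLrltfwMeJfqFSn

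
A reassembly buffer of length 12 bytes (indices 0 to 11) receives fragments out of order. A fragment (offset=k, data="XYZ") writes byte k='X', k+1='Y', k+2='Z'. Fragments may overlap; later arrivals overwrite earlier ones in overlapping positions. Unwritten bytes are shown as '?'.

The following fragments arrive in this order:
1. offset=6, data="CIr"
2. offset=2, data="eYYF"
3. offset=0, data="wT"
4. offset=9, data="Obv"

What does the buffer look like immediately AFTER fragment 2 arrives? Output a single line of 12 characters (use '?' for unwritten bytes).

Fragment 1: offset=6 data="CIr" -> buffer=??????CIr???
Fragment 2: offset=2 data="eYYF" -> buffer=??eYYFCIr???

Answer: ??eYYFCIr???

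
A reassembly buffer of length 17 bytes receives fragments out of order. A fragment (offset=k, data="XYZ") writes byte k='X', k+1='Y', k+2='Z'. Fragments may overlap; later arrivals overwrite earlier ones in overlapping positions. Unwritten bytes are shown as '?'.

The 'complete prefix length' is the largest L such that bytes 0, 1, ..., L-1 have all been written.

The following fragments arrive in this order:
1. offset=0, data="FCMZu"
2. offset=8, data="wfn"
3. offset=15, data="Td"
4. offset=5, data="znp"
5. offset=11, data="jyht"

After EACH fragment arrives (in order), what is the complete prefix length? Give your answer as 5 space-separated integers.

Answer: 5 5 5 11 17

Derivation:
Fragment 1: offset=0 data="FCMZu" -> buffer=FCMZu???????????? -> prefix_len=5
Fragment 2: offset=8 data="wfn" -> buffer=FCMZu???wfn?????? -> prefix_len=5
Fragment 3: offset=15 data="Td" -> buffer=FCMZu???wfn????Td -> prefix_len=5
Fragment 4: offset=5 data="znp" -> buffer=FCMZuznpwfn????Td -> prefix_len=11
Fragment 5: offset=11 data="jyht" -> buffer=FCMZuznpwfnjyhtTd -> prefix_len=17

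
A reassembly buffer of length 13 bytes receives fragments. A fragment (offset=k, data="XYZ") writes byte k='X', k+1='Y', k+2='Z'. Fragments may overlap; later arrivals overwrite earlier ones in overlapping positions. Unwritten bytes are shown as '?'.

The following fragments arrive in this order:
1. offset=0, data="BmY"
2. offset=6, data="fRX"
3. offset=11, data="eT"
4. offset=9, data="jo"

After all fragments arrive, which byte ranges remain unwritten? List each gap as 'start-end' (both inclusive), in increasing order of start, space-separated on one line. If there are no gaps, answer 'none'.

Answer: 3-5

Derivation:
Fragment 1: offset=0 len=3
Fragment 2: offset=6 len=3
Fragment 3: offset=11 len=2
Fragment 4: offset=9 len=2
Gaps: 3-5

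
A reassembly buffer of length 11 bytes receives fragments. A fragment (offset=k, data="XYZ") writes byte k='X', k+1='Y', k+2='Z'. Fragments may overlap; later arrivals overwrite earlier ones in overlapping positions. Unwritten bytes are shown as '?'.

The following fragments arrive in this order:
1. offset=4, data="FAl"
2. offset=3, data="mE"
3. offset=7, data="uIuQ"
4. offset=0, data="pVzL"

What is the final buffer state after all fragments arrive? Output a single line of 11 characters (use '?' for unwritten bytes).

Fragment 1: offset=4 data="FAl" -> buffer=????FAl????
Fragment 2: offset=3 data="mE" -> buffer=???mEAl????
Fragment 3: offset=7 data="uIuQ" -> buffer=???mEAluIuQ
Fragment 4: offset=0 data="pVzL" -> buffer=pVzLEAluIuQ

Answer: pVzLEAluIuQ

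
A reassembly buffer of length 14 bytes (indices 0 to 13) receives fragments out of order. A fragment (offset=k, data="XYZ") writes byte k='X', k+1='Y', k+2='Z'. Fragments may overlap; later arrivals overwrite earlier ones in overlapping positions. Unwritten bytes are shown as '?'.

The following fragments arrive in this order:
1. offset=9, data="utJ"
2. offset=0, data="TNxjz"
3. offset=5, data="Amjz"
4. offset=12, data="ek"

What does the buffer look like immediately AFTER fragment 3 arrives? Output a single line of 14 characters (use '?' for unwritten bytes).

Answer: TNxjzAmjzutJ??

Derivation:
Fragment 1: offset=9 data="utJ" -> buffer=?????????utJ??
Fragment 2: offset=0 data="TNxjz" -> buffer=TNxjz????utJ??
Fragment 3: offset=5 data="Amjz" -> buffer=TNxjzAmjzutJ??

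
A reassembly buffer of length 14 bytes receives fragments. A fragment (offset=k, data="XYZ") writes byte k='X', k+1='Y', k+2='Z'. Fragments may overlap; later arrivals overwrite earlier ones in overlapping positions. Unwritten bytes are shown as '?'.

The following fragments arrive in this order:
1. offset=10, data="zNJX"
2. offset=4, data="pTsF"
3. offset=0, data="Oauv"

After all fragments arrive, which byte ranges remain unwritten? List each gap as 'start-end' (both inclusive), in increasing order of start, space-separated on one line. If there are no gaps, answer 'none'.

Fragment 1: offset=10 len=4
Fragment 2: offset=4 len=4
Fragment 3: offset=0 len=4
Gaps: 8-9

Answer: 8-9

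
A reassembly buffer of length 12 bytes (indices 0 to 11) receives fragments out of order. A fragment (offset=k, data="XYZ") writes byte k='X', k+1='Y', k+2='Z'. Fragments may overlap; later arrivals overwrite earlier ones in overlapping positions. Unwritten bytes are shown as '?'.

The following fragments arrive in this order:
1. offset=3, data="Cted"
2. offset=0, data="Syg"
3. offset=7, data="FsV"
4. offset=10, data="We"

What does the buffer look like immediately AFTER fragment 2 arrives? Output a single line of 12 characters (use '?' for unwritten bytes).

Fragment 1: offset=3 data="Cted" -> buffer=???Cted?????
Fragment 2: offset=0 data="Syg" -> buffer=SygCted?????

Answer: SygCted?????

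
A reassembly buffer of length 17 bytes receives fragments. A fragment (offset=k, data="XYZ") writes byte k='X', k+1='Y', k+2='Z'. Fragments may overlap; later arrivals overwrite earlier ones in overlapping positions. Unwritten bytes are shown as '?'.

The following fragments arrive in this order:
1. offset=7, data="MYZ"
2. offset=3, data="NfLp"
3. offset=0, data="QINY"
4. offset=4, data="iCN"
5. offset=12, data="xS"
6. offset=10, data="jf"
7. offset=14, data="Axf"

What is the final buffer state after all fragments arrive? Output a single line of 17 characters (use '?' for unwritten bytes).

Answer: QINYiCNMYZjfxSAxf

Derivation:
Fragment 1: offset=7 data="MYZ" -> buffer=???????MYZ???????
Fragment 2: offset=3 data="NfLp" -> buffer=???NfLpMYZ???????
Fragment 3: offset=0 data="QINY" -> buffer=QINYfLpMYZ???????
Fragment 4: offset=4 data="iCN" -> buffer=QINYiCNMYZ???????
Fragment 5: offset=12 data="xS" -> buffer=QINYiCNMYZ??xS???
Fragment 6: offset=10 data="jf" -> buffer=QINYiCNMYZjfxS???
Fragment 7: offset=14 data="Axf" -> buffer=QINYiCNMYZjfxSAxf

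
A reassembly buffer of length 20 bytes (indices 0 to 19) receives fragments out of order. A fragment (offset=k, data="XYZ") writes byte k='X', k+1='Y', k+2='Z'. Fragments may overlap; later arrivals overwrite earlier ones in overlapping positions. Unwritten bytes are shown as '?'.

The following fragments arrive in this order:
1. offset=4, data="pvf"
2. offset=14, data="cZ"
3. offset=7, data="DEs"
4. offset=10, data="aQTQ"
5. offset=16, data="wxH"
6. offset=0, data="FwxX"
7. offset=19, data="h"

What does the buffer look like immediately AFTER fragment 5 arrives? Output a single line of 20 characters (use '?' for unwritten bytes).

Fragment 1: offset=4 data="pvf" -> buffer=????pvf?????????????
Fragment 2: offset=14 data="cZ" -> buffer=????pvf???????cZ????
Fragment 3: offset=7 data="DEs" -> buffer=????pvfDEs????cZ????
Fragment 4: offset=10 data="aQTQ" -> buffer=????pvfDEsaQTQcZ????
Fragment 5: offset=16 data="wxH" -> buffer=????pvfDEsaQTQcZwxH?

Answer: ????pvfDEsaQTQcZwxH?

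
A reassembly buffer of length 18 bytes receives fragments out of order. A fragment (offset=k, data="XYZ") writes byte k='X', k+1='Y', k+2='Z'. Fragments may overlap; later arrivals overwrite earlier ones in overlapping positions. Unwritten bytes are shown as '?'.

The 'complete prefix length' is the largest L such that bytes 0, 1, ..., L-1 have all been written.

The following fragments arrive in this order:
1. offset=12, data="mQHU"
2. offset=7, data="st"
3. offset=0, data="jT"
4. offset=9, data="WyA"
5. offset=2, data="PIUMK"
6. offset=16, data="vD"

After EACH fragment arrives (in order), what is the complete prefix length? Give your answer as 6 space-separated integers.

Answer: 0 0 2 2 16 18

Derivation:
Fragment 1: offset=12 data="mQHU" -> buffer=????????????mQHU?? -> prefix_len=0
Fragment 2: offset=7 data="st" -> buffer=???????st???mQHU?? -> prefix_len=0
Fragment 3: offset=0 data="jT" -> buffer=jT?????st???mQHU?? -> prefix_len=2
Fragment 4: offset=9 data="WyA" -> buffer=jT?????stWyAmQHU?? -> prefix_len=2
Fragment 5: offset=2 data="PIUMK" -> buffer=jTPIUMKstWyAmQHU?? -> prefix_len=16
Fragment 6: offset=16 data="vD" -> buffer=jTPIUMKstWyAmQHUvD -> prefix_len=18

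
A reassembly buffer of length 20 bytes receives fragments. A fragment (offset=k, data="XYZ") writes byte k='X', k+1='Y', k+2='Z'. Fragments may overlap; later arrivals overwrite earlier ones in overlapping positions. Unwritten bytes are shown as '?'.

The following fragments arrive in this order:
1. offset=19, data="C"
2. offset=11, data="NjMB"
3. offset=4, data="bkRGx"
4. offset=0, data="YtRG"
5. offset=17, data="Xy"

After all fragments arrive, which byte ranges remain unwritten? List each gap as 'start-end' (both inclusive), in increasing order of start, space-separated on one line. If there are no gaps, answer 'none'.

Fragment 1: offset=19 len=1
Fragment 2: offset=11 len=4
Fragment 3: offset=4 len=5
Fragment 4: offset=0 len=4
Fragment 5: offset=17 len=2
Gaps: 9-10 15-16

Answer: 9-10 15-16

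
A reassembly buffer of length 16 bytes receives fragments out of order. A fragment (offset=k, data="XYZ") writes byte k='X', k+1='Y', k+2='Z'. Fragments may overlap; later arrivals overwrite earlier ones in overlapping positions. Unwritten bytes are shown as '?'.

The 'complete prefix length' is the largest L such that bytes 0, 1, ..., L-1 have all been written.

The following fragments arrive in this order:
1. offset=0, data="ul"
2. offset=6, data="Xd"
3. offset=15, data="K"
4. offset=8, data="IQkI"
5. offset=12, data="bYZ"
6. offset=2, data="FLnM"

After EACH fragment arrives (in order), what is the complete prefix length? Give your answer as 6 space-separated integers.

Fragment 1: offset=0 data="ul" -> buffer=ul?????????????? -> prefix_len=2
Fragment 2: offset=6 data="Xd" -> buffer=ul????Xd???????? -> prefix_len=2
Fragment 3: offset=15 data="K" -> buffer=ul????Xd???????K -> prefix_len=2
Fragment 4: offset=8 data="IQkI" -> buffer=ul????XdIQkI???K -> prefix_len=2
Fragment 5: offset=12 data="bYZ" -> buffer=ul????XdIQkIbYZK -> prefix_len=2
Fragment 6: offset=2 data="FLnM" -> buffer=ulFLnMXdIQkIbYZK -> prefix_len=16

Answer: 2 2 2 2 2 16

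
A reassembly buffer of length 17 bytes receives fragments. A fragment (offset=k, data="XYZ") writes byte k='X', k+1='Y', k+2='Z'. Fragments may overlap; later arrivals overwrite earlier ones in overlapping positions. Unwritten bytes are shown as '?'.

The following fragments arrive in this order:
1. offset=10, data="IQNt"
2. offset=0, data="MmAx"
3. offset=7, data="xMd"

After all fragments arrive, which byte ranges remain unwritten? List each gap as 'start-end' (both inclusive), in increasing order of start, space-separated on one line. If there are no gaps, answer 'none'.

Answer: 4-6 14-16

Derivation:
Fragment 1: offset=10 len=4
Fragment 2: offset=0 len=4
Fragment 3: offset=7 len=3
Gaps: 4-6 14-16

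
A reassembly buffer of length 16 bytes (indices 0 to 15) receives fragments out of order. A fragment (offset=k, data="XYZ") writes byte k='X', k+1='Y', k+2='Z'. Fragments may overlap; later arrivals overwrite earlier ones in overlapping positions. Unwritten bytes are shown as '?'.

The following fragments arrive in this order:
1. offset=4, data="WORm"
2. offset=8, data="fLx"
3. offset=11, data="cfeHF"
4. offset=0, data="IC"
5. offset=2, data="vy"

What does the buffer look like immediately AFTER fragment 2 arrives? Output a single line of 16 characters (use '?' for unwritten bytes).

Answer: ????WORmfLx?????

Derivation:
Fragment 1: offset=4 data="WORm" -> buffer=????WORm????????
Fragment 2: offset=8 data="fLx" -> buffer=????WORmfLx?????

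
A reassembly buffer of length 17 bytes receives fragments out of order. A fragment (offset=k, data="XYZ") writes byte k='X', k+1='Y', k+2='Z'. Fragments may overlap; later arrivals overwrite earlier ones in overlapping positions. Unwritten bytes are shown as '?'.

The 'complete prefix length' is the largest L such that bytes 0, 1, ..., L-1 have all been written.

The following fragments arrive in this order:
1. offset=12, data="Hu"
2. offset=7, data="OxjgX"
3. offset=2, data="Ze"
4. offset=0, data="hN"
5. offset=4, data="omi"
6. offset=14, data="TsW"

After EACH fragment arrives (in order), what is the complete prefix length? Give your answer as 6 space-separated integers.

Fragment 1: offset=12 data="Hu" -> buffer=????????????Hu??? -> prefix_len=0
Fragment 2: offset=7 data="OxjgX" -> buffer=???????OxjgXHu??? -> prefix_len=0
Fragment 3: offset=2 data="Ze" -> buffer=??Ze???OxjgXHu??? -> prefix_len=0
Fragment 4: offset=0 data="hN" -> buffer=hNZe???OxjgXHu??? -> prefix_len=4
Fragment 5: offset=4 data="omi" -> buffer=hNZeomiOxjgXHu??? -> prefix_len=14
Fragment 6: offset=14 data="TsW" -> buffer=hNZeomiOxjgXHuTsW -> prefix_len=17

Answer: 0 0 0 4 14 17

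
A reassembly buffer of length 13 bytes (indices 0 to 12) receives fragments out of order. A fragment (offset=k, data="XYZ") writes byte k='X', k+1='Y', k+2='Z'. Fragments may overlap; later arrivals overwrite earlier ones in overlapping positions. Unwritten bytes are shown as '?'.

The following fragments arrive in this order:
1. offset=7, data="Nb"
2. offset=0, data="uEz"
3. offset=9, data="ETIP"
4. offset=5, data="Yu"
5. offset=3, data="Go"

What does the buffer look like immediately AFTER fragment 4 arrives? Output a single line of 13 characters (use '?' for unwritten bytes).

Fragment 1: offset=7 data="Nb" -> buffer=???????Nb????
Fragment 2: offset=0 data="uEz" -> buffer=uEz????Nb????
Fragment 3: offset=9 data="ETIP" -> buffer=uEz????NbETIP
Fragment 4: offset=5 data="Yu" -> buffer=uEz??YuNbETIP

Answer: uEz??YuNbETIP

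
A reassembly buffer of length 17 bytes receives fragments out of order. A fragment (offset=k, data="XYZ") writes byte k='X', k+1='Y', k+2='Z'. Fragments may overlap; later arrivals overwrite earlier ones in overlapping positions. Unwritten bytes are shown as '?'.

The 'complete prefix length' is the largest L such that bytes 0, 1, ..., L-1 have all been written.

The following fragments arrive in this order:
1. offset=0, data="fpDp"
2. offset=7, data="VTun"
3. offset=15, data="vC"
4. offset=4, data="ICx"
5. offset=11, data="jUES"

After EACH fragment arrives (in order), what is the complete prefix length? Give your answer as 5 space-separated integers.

Answer: 4 4 4 11 17

Derivation:
Fragment 1: offset=0 data="fpDp" -> buffer=fpDp????????????? -> prefix_len=4
Fragment 2: offset=7 data="VTun" -> buffer=fpDp???VTun?????? -> prefix_len=4
Fragment 3: offset=15 data="vC" -> buffer=fpDp???VTun????vC -> prefix_len=4
Fragment 4: offset=4 data="ICx" -> buffer=fpDpICxVTun????vC -> prefix_len=11
Fragment 5: offset=11 data="jUES" -> buffer=fpDpICxVTunjUESvC -> prefix_len=17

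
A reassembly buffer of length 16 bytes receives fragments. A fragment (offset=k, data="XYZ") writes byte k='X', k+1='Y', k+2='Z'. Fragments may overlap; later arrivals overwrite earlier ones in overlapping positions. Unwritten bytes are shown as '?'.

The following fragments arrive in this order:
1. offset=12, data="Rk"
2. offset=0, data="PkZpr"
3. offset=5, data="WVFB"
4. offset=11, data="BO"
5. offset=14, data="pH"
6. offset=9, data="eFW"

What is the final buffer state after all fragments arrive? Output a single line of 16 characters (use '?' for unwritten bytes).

Answer: PkZprWVFBeFWOkpH

Derivation:
Fragment 1: offset=12 data="Rk" -> buffer=????????????Rk??
Fragment 2: offset=0 data="PkZpr" -> buffer=PkZpr???????Rk??
Fragment 3: offset=5 data="WVFB" -> buffer=PkZprWVFB???Rk??
Fragment 4: offset=11 data="BO" -> buffer=PkZprWVFB??BOk??
Fragment 5: offset=14 data="pH" -> buffer=PkZprWVFB??BOkpH
Fragment 6: offset=9 data="eFW" -> buffer=PkZprWVFBeFWOkpH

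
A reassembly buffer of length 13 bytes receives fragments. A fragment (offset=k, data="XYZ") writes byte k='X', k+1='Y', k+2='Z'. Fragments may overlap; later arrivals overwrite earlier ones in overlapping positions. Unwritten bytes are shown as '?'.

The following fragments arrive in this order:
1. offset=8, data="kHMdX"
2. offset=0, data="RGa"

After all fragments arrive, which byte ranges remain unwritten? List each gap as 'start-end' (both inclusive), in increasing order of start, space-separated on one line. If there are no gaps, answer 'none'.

Fragment 1: offset=8 len=5
Fragment 2: offset=0 len=3
Gaps: 3-7

Answer: 3-7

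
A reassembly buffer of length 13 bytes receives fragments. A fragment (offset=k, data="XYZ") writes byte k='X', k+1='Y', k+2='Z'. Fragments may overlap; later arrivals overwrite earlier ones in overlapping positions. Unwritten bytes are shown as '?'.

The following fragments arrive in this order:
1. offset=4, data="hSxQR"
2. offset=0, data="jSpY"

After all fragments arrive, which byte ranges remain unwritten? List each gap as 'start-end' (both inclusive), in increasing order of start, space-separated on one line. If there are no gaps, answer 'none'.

Fragment 1: offset=4 len=5
Fragment 2: offset=0 len=4
Gaps: 9-12

Answer: 9-12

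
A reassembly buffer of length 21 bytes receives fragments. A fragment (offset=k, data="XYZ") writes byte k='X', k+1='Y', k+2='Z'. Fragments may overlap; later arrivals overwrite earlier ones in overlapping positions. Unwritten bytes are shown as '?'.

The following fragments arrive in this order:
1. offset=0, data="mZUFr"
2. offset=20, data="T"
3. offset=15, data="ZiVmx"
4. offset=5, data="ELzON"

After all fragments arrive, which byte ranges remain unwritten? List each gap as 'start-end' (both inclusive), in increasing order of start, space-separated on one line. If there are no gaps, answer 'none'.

Answer: 10-14

Derivation:
Fragment 1: offset=0 len=5
Fragment 2: offset=20 len=1
Fragment 3: offset=15 len=5
Fragment 4: offset=5 len=5
Gaps: 10-14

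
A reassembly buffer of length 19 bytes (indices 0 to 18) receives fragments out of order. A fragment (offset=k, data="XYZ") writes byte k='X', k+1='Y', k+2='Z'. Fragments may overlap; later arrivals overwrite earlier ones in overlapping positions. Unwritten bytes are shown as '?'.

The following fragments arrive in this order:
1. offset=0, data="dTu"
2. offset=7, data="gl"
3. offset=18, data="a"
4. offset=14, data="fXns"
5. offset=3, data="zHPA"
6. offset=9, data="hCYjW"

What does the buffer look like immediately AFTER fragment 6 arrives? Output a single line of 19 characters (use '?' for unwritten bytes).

Fragment 1: offset=0 data="dTu" -> buffer=dTu????????????????
Fragment 2: offset=7 data="gl" -> buffer=dTu????gl??????????
Fragment 3: offset=18 data="a" -> buffer=dTu????gl?????????a
Fragment 4: offset=14 data="fXns" -> buffer=dTu????gl?????fXnsa
Fragment 5: offset=3 data="zHPA" -> buffer=dTuzHPAgl?????fXnsa
Fragment 6: offset=9 data="hCYjW" -> buffer=dTuzHPAglhCYjWfXnsa

Answer: dTuzHPAglhCYjWfXnsa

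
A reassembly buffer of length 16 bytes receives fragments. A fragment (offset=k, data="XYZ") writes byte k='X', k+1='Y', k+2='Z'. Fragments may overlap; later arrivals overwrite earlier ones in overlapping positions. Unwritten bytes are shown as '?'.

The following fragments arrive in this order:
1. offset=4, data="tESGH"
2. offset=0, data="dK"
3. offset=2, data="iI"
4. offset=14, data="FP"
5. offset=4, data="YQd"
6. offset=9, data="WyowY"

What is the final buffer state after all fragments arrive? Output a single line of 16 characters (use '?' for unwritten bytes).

Fragment 1: offset=4 data="tESGH" -> buffer=????tESGH???????
Fragment 2: offset=0 data="dK" -> buffer=dK??tESGH???????
Fragment 3: offset=2 data="iI" -> buffer=dKiItESGH???????
Fragment 4: offset=14 data="FP" -> buffer=dKiItESGH?????FP
Fragment 5: offset=4 data="YQd" -> buffer=dKiIYQdGH?????FP
Fragment 6: offset=9 data="WyowY" -> buffer=dKiIYQdGHWyowYFP

Answer: dKiIYQdGHWyowYFP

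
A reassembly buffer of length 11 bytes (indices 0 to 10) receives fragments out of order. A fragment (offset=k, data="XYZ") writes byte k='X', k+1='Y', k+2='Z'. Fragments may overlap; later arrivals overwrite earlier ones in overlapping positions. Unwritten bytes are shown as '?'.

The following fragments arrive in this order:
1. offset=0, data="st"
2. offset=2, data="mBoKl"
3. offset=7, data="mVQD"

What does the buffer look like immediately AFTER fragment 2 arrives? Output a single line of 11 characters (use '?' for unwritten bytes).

Answer: stmBoKl????

Derivation:
Fragment 1: offset=0 data="st" -> buffer=st?????????
Fragment 2: offset=2 data="mBoKl" -> buffer=stmBoKl????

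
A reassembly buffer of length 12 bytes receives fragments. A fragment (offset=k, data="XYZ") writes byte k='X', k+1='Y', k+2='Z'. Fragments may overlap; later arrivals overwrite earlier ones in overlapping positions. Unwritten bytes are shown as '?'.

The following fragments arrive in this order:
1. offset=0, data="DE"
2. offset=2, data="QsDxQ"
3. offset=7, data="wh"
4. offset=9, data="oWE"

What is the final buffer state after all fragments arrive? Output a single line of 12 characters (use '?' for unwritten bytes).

Answer: DEQsDxQwhoWE

Derivation:
Fragment 1: offset=0 data="DE" -> buffer=DE??????????
Fragment 2: offset=2 data="QsDxQ" -> buffer=DEQsDxQ?????
Fragment 3: offset=7 data="wh" -> buffer=DEQsDxQwh???
Fragment 4: offset=9 data="oWE" -> buffer=DEQsDxQwhoWE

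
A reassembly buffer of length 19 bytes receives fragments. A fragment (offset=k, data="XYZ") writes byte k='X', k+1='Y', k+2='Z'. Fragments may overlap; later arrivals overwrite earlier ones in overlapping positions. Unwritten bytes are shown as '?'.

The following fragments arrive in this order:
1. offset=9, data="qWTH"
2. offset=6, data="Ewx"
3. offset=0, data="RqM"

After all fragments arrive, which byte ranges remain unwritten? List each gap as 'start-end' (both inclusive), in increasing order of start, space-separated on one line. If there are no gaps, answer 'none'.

Fragment 1: offset=9 len=4
Fragment 2: offset=6 len=3
Fragment 3: offset=0 len=3
Gaps: 3-5 13-18

Answer: 3-5 13-18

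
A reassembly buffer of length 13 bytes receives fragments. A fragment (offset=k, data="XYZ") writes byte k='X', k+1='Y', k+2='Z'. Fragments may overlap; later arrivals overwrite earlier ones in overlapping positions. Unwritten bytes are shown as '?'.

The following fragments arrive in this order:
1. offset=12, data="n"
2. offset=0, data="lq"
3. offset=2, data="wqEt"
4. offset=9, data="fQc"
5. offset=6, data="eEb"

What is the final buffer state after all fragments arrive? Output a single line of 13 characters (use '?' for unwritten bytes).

Fragment 1: offset=12 data="n" -> buffer=????????????n
Fragment 2: offset=0 data="lq" -> buffer=lq??????????n
Fragment 3: offset=2 data="wqEt" -> buffer=lqwqEt??????n
Fragment 4: offset=9 data="fQc" -> buffer=lqwqEt???fQcn
Fragment 5: offset=6 data="eEb" -> buffer=lqwqEteEbfQcn

Answer: lqwqEteEbfQcn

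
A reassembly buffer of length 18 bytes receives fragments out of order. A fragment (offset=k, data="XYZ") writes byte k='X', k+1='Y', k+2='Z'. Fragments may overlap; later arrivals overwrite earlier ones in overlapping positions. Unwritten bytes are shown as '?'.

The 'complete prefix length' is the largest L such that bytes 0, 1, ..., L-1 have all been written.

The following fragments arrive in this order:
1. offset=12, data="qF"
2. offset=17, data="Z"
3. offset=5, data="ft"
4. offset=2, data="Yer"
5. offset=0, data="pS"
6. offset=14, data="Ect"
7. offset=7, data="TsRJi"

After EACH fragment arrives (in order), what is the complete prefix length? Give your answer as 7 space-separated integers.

Answer: 0 0 0 0 7 7 18

Derivation:
Fragment 1: offset=12 data="qF" -> buffer=????????????qF???? -> prefix_len=0
Fragment 2: offset=17 data="Z" -> buffer=????????????qF???Z -> prefix_len=0
Fragment 3: offset=5 data="ft" -> buffer=?????ft?????qF???Z -> prefix_len=0
Fragment 4: offset=2 data="Yer" -> buffer=??Yerft?????qF???Z -> prefix_len=0
Fragment 5: offset=0 data="pS" -> buffer=pSYerft?????qF???Z -> prefix_len=7
Fragment 6: offset=14 data="Ect" -> buffer=pSYerft?????qFEctZ -> prefix_len=7
Fragment 7: offset=7 data="TsRJi" -> buffer=pSYerftTsRJiqFEctZ -> prefix_len=18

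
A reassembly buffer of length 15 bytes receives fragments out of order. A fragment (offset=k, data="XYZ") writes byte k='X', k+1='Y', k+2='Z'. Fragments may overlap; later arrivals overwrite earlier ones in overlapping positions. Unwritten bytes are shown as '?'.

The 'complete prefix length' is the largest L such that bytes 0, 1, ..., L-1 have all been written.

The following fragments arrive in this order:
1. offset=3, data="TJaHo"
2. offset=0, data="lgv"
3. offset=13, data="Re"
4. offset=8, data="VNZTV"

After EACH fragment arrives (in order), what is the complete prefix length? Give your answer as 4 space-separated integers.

Fragment 1: offset=3 data="TJaHo" -> buffer=???TJaHo??????? -> prefix_len=0
Fragment 2: offset=0 data="lgv" -> buffer=lgvTJaHo??????? -> prefix_len=8
Fragment 3: offset=13 data="Re" -> buffer=lgvTJaHo?????Re -> prefix_len=8
Fragment 4: offset=8 data="VNZTV" -> buffer=lgvTJaHoVNZTVRe -> prefix_len=15

Answer: 0 8 8 15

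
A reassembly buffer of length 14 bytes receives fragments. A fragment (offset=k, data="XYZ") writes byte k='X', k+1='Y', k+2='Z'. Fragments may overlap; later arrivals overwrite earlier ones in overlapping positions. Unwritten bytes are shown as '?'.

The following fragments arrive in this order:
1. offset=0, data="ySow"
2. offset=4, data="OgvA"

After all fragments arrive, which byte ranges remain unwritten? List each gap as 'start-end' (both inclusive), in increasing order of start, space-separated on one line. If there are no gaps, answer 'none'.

Answer: 8-13

Derivation:
Fragment 1: offset=0 len=4
Fragment 2: offset=4 len=4
Gaps: 8-13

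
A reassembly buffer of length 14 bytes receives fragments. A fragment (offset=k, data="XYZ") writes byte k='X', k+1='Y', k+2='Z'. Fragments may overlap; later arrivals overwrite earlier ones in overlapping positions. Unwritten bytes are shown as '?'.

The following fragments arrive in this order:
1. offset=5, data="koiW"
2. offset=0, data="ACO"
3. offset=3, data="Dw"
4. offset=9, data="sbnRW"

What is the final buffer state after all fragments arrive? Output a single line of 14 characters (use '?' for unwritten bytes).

Answer: ACODwkoiWsbnRW

Derivation:
Fragment 1: offset=5 data="koiW" -> buffer=?????koiW?????
Fragment 2: offset=0 data="ACO" -> buffer=ACO??koiW?????
Fragment 3: offset=3 data="Dw" -> buffer=ACODwkoiW?????
Fragment 4: offset=9 data="sbnRW" -> buffer=ACODwkoiWsbnRW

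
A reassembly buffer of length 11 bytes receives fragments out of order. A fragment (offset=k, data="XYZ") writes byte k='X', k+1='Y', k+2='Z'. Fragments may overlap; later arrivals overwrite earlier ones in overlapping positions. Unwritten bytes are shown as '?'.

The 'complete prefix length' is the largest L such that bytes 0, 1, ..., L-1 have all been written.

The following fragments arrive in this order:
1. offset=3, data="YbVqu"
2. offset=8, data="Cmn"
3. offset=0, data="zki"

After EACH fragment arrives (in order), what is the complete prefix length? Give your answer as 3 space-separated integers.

Answer: 0 0 11

Derivation:
Fragment 1: offset=3 data="YbVqu" -> buffer=???YbVqu??? -> prefix_len=0
Fragment 2: offset=8 data="Cmn" -> buffer=???YbVquCmn -> prefix_len=0
Fragment 3: offset=0 data="zki" -> buffer=zkiYbVquCmn -> prefix_len=11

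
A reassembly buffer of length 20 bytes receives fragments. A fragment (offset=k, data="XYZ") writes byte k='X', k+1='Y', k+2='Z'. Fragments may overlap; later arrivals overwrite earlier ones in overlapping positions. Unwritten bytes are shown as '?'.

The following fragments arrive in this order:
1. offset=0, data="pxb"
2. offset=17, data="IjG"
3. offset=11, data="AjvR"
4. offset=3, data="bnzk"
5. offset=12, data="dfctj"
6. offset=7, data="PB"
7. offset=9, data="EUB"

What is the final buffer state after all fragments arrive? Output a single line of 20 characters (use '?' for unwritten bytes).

Answer: pxbbnzkPBEUBdfctjIjG

Derivation:
Fragment 1: offset=0 data="pxb" -> buffer=pxb?????????????????
Fragment 2: offset=17 data="IjG" -> buffer=pxb??????????????IjG
Fragment 3: offset=11 data="AjvR" -> buffer=pxb????????AjvR??IjG
Fragment 4: offset=3 data="bnzk" -> buffer=pxbbnzk????AjvR??IjG
Fragment 5: offset=12 data="dfctj" -> buffer=pxbbnzk????AdfctjIjG
Fragment 6: offset=7 data="PB" -> buffer=pxbbnzkPB??AdfctjIjG
Fragment 7: offset=9 data="EUB" -> buffer=pxbbnzkPBEUBdfctjIjG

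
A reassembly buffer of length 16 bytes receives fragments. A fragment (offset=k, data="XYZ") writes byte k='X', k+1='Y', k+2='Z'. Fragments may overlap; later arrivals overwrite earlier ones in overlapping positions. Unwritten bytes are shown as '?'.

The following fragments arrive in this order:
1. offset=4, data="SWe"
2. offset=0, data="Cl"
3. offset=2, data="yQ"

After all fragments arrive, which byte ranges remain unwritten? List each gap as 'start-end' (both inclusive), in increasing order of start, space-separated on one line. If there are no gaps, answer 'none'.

Answer: 7-15

Derivation:
Fragment 1: offset=4 len=3
Fragment 2: offset=0 len=2
Fragment 3: offset=2 len=2
Gaps: 7-15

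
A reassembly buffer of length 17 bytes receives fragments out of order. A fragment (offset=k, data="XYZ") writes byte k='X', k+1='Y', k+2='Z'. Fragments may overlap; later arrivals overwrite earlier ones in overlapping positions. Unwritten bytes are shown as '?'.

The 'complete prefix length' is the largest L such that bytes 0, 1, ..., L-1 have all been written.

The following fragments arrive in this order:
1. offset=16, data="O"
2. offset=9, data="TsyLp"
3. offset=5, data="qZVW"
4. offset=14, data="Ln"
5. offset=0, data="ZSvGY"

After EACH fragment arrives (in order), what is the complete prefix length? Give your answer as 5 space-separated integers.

Fragment 1: offset=16 data="O" -> buffer=????????????????O -> prefix_len=0
Fragment 2: offset=9 data="TsyLp" -> buffer=?????????TsyLp??O -> prefix_len=0
Fragment 3: offset=5 data="qZVW" -> buffer=?????qZVWTsyLp??O -> prefix_len=0
Fragment 4: offset=14 data="Ln" -> buffer=?????qZVWTsyLpLnO -> prefix_len=0
Fragment 5: offset=0 data="ZSvGY" -> buffer=ZSvGYqZVWTsyLpLnO -> prefix_len=17

Answer: 0 0 0 0 17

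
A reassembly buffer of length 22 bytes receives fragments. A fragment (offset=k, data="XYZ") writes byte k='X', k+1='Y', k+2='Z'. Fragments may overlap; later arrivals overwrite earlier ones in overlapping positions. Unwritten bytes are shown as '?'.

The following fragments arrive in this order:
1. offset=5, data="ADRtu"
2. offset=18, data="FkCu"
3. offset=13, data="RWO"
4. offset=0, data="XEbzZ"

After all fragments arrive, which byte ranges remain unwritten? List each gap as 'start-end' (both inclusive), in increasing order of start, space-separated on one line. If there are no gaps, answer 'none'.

Fragment 1: offset=5 len=5
Fragment 2: offset=18 len=4
Fragment 3: offset=13 len=3
Fragment 4: offset=0 len=5
Gaps: 10-12 16-17

Answer: 10-12 16-17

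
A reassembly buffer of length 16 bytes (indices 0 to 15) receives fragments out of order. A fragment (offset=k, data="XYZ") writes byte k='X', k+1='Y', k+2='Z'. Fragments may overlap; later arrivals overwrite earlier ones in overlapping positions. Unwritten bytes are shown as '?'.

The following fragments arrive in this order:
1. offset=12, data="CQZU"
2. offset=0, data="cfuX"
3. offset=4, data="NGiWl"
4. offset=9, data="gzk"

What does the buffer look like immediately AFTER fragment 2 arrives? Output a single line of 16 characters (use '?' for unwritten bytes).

Fragment 1: offset=12 data="CQZU" -> buffer=????????????CQZU
Fragment 2: offset=0 data="cfuX" -> buffer=cfuX????????CQZU

Answer: cfuX????????CQZU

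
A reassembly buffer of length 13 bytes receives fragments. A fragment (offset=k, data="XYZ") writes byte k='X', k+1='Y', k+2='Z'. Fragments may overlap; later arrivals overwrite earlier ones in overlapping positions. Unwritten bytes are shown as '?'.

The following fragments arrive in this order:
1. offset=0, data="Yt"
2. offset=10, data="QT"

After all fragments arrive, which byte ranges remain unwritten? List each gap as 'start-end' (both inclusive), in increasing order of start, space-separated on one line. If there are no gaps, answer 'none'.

Fragment 1: offset=0 len=2
Fragment 2: offset=10 len=2
Gaps: 2-9 12-12

Answer: 2-9 12-12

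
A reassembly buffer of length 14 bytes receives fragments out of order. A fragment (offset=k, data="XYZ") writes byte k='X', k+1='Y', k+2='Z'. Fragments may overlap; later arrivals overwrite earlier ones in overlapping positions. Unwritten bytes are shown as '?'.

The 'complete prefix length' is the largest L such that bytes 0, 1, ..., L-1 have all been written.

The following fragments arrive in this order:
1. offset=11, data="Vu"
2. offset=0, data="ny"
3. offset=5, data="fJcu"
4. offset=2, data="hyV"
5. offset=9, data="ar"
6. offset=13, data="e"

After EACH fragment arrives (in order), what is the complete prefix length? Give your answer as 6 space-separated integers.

Answer: 0 2 2 9 13 14

Derivation:
Fragment 1: offset=11 data="Vu" -> buffer=???????????Vu? -> prefix_len=0
Fragment 2: offset=0 data="ny" -> buffer=ny?????????Vu? -> prefix_len=2
Fragment 3: offset=5 data="fJcu" -> buffer=ny???fJcu??Vu? -> prefix_len=2
Fragment 4: offset=2 data="hyV" -> buffer=nyhyVfJcu??Vu? -> prefix_len=9
Fragment 5: offset=9 data="ar" -> buffer=nyhyVfJcuarVu? -> prefix_len=13
Fragment 6: offset=13 data="e" -> buffer=nyhyVfJcuarVue -> prefix_len=14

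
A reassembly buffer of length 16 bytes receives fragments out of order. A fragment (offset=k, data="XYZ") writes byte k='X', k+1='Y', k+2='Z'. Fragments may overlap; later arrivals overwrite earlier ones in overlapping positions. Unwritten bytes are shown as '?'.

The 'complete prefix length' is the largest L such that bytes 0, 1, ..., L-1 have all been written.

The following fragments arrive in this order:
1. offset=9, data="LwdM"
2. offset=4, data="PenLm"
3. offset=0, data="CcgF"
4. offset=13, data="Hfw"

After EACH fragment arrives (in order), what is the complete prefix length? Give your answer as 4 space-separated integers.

Fragment 1: offset=9 data="LwdM" -> buffer=?????????LwdM??? -> prefix_len=0
Fragment 2: offset=4 data="PenLm" -> buffer=????PenLmLwdM??? -> prefix_len=0
Fragment 3: offset=0 data="CcgF" -> buffer=CcgFPenLmLwdM??? -> prefix_len=13
Fragment 4: offset=13 data="Hfw" -> buffer=CcgFPenLmLwdMHfw -> prefix_len=16

Answer: 0 0 13 16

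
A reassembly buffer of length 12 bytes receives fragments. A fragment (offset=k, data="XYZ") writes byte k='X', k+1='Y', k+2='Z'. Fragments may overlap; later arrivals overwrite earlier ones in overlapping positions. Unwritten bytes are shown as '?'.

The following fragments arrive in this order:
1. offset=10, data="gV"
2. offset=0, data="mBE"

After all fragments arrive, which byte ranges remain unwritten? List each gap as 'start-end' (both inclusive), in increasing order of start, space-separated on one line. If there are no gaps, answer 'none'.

Fragment 1: offset=10 len=2
Fragment 2: offset=0 len=3
Gaps: 3-9

Answer: 3-9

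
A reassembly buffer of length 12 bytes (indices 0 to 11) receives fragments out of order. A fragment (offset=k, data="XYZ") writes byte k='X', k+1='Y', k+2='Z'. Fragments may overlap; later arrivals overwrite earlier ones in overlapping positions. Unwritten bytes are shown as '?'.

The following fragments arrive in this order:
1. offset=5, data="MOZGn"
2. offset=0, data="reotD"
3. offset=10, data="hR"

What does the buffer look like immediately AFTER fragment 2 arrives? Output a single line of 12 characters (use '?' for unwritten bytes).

Fragment 1: offset=5 data="MOZGn" -> buffer=?????MOZGn??
Fragment 2: offset=0 data="reotD" -> buffer=reotDMOZGn??

Answer: reotDMOZGn??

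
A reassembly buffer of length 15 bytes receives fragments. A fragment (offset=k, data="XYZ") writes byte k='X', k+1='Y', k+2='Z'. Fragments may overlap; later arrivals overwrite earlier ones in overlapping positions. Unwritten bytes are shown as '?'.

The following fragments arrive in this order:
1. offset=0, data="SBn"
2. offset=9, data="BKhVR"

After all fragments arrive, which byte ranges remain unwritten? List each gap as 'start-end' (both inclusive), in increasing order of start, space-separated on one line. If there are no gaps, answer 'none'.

Answer: 3-8 14-14

Derivation:
Fragment 1: offset=0 len=3
Fragment 2: offset=9 len=5
Gaps: 3-8 14-14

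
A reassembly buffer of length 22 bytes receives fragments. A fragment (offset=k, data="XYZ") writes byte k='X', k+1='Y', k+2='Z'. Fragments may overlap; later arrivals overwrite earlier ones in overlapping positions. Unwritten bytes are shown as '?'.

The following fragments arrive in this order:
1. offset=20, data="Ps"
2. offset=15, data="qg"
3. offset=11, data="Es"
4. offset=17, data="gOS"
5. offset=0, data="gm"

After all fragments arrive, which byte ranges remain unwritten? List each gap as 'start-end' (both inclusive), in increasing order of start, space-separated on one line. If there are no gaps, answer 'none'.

Fragment 1: offset=20 len=2
Fragment 2: offset=15 len=2
Fragment 3: offset=11 len=2
Fragment 4: offset=17 len=3
Fragment 5: offset=0 len=2
Gaps: 2-10 13-14

Answer: 2-10 13-14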